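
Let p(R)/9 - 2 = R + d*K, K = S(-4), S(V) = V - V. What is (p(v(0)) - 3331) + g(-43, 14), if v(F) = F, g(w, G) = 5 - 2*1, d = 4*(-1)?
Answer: -3310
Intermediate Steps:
S(V) = 0
K = 0
d = -4
g(w, G) = 3 (g(w, G) = 5 - 2 = 3)
p(R) = 18 + 9*R (p(R) = 18 + 9*(R - 4*0) = 18 + 9*(R + 0) = 18 + 9*R)
(p(v(0)) - 3331) + g(-43, 14) = ((18 + 9*0) - 3331) + 3 = ((18 + 0) - 3331) + 3 = (18 - 3331) + 3 = -3313 + 3 = -3310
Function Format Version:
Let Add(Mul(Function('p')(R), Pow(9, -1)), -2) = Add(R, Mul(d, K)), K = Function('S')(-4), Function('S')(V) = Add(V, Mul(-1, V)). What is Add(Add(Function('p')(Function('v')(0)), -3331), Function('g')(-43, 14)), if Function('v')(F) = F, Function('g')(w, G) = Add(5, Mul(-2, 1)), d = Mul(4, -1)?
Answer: -3310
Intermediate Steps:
Function('S')(V) = 0
K = 0
d = -4
Function('g')(w, G) = 3 (Function('g')(w, G) = Add(5, -2) = 3)
Function('p')(R) = Add(18, Mul(9, R)) (Function('p')(R) = Add(18, Mul(9, Add(R, Mul(-4, 0)))) = Add(18, Mul(9, Add(R, 0))) = Add(18, Mul(9, R)))
Add(Add(Function('p')(Function('v')(0)), -3331), Function('g')(-43, 14)) = Add(Add(Add(18, Mul(9, 0)), -3331), 3) = Add(Add(Add(18, 0), -3331), 3) = Add(Add(18, -3331), 3) = Add(-3313, 3) = -3310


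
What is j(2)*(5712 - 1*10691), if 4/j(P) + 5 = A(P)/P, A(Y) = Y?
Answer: 4979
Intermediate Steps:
j(P) = -1 (j(P) = 4/(-5 + P/P) = 4/(-5 + 1) = 4/(-4) = 4*(-¼) = -1)
j(2)*(5712 - 1*10691) = -(5712 - 1*10691) = -(5712 - 10691) = -1*(-4979) = 4979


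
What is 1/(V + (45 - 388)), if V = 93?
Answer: -1/250 ≈ -0.0040000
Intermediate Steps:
1/(V + (45 - 388)) = 1/(93 + (45 - 388)) = 1/(93 - 343) = 1/(-250) = -1/250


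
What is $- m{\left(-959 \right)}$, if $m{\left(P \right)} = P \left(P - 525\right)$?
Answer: $-1423156$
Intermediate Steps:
$m{\left(P \right)} = P \left(-525 + P\right)$
$- m{\left(-959 \right)} = - \left(-959\right) \left(-525 - 959\right) = - \left(-959\right) \left(-1484\right) = \left(-1\right) 1423156 = -1423156$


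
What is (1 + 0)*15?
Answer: 15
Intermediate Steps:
(1 + 0)*15 = 1*15 = 15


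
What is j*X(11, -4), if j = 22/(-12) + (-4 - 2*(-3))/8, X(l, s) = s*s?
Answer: -76/3 ≈ -25.333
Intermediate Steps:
X(l, s) = s²
j = -19/12 (j = 22*(-1/12) + (-4 + 6)*(⅛) = -11/6 + 2*(⅛) = -11/6 + ¼ = -19/12 ≈ -1.5833)
j*X(11, -4) = -19/12*(-4)² = -19/12*16 = -76/3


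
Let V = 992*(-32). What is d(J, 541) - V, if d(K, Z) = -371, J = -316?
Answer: 31373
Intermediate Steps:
V = -31744
d(J, 541) - V = -371 - 1*(-31744) = -371 + 31744 = 31373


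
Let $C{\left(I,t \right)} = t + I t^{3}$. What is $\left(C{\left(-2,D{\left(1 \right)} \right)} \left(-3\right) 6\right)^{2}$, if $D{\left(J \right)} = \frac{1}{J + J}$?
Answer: $\frac{81}{4} \approx 20.25$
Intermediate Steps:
$D{\left(J \right)} = \frac{1}{2 J}$
$\left(C{\left(-2,D{\left(1 \right)} \right)} \left(-3\right) 6\right)^{2} = \left(\left(\frac{1}{2 \cdot 1} - 2 \left(\frac{1}{2 \cdot 1}\right)^{3}\right) \left(-3\right) 6\right)^{2} = \left(\left(\frac{1}{2} \cdot 1 - 2 \left(\frac{1}{2} \cdot 1\right)^{3}\right) \left(-3\right) 6\right)^{2} = \left(\left(\frac{1}{2} - \frac{2}{8}\right) \left(-3\right) 6\right)^{2} = \left(\left(\frac{1}{2} - \frac{1}{4}\right) \left(-3\right) 6\right)^{2} = \left(\frac{1}{4} \left(-3\right) 6\right)^{2} = \left(\left(- \frac{3}{4}\right) 6\right)^{2} = \left(- \frac{9}{2}\right)^{2} = \frac{81}{4}$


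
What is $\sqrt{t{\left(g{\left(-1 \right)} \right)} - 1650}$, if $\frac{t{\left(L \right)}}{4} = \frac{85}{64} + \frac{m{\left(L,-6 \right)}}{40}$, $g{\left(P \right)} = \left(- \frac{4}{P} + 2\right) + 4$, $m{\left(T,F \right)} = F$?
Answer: $\frac{i \sqrt{658115}}{20} \approx 40.562 i$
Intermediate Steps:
$g{\left(P \right)} = 6 - \frac{4}{P}$ ($g{\left(P \right)} = \left(2 - \frac{4}{P}\right) + 4 = 6 - \frac{4}{P}$)
$t{\left(L \right)} = \frac{377}{80}$ ($t{\left(L \right)} = 4 \left(\frac{85}{64} - \frac{6}{40}\right) = 4 \left(85 \cdot \frac{1}{64} - \frac{3}{20}\right) = 4 \left(\frac{85}{64} - \frac{3}{20}\right) = 4 \cdot \frac{377}{320} = \frac{377}{80}$)
$\sqrt{t{\left(g{\left(-1 \right)} \right)} - 1650} = \sqrt{\frac{377}{80} - 1650} = \sqrt{- \frac{131623}{80}} = \frac{i \sqrt{658115}}{20}$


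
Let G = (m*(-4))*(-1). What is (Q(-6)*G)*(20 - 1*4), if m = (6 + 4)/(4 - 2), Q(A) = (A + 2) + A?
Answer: -3200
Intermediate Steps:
Q(A) = 2 + 2*A (Q(A) = (2 + A) + A = 2 + 2*A)
m = 5 (m = 10/2 = 10*(1/2) = 5)
G = 20 (G = (5*(-4))*(-1) = -20*(-1) = 20)
(Q(-6)*G)*(20 - 1*4) = ((2 + 2*(-6))*20)*(20 - 1*4) = ((2 - 12)*20)*(20 - 4) = -10*20*16 = -200*16 = -3200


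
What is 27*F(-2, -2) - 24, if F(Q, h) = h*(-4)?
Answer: 192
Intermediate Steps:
F(Q, h) = -4*h
27*F(-2, -2) - 24 = 27*(-4*(-2)) - 24 = 27*8 - 24 = 216 - 24 = 192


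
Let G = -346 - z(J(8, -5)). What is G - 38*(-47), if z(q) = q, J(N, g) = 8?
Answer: 1432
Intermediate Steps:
G = -354 (G = -346 - 1*8 = -346 - 8 = -354)
G - 38*(-47) = -354 - 38*(-47) = -354 + 1786 = 1432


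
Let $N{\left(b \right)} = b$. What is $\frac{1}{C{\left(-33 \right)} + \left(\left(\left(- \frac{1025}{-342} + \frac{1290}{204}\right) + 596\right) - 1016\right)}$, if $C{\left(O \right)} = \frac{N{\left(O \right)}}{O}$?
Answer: $- \frac{2907}{1190938} \approx -0.0024409$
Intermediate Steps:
$C{\left(O \right)} = 1$ ($C{\left(O \right)} = \frac{O}{O} = 1$)
$\frac{1}{C{\left(-33 \right)} + \left(\left(\left(- \frac{1025}{-342} + \frac{1290}{204}\right) + 596\right) - 1016\right)} = \frac{1}{1 + \left(\left(\left(- \frac{1025}{-342} + \frac{1290}{204}\right) + 596\right) - 1016\right)} = \frac{1}{1 + \left(\left(\left(\left(-1025\right) \left(- \frac{1}{342}\right) + 1290 \cdot \frac{1}{204}\right) + 596\right) - 1016\right)} = \frac{1}{1 + \left(\left(\left(\frac{1025}{342} + \frac{215}{34}\right) + 596\right) - 1016\right)} = \frac{1}{1 + \left(\left(\frac{27095}{2907} + 596\right) - 1016\right)} = \frac{1}{1 + \left(\frac{1759667}{2907} - 1016\right)} = \frac{1}{1 - \frac{1193845}{2907}} = \frac{1}{- \frac{1190938}{2907}} = - \frac{2907}{1190938}$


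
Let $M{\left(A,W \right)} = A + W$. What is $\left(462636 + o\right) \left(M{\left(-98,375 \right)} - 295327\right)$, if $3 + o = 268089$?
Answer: $-215599526100$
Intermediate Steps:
$o = 268086$ ($o = -3 + 268089 = 268086$)
$\left(462636 + o\right) \left(M{\left(-98,375 \right)} - 295327\right) = \left(462636 + 268086\right) \left(\left(-98 + 375\right) - 295327\right) = 730722 \left(277 - 295327\right) = 730722 \left(-295050\right) = -215599526100$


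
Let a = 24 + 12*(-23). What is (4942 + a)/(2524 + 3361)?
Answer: 938/1177 ≈ 0.79694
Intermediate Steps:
a = -252 (a = 24 - 276 = -252)
(4942 + a)/(2524 + 3361) = (4942 - 252)/(2524 + 3361) = 4690/5885 = 4690*(1/5885) = 938/1177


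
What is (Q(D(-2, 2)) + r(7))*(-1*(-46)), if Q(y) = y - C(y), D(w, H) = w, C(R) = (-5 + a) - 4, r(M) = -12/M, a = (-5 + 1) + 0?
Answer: 2990/7 ≈ 427.14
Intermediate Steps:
a = -4 (a = -4 + 0 = -4)
C(R) = -13 (C(R) = (-5 - 4) - 4 = -9 - 4 = -13)
Q(y) = 13 + y (Q(y) = y - 1*(-13) = y + 13 = 13 + y)
(Q(D(-2, 2)) + r(7))*(-1*(-46)) = ((13 - 2) - 12/7)*(-1*(-46)) = (11 - 12*⅐)*46 = (11 - 12/7)*46 = (65/7)*46 = 2990/7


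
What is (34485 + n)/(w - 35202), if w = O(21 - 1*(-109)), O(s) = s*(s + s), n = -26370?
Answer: -8115/1402 ≈ -5.7882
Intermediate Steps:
O(s) = 2*s² (O(s) = s*(2*s) = 2*s²)
w = 33800 (w = 2*(21 - 1*(-109))² = 2*(21 + 109)² = 2*130² = 2*16900 = 33800)
(34485 + n)/(w - 35202) = (34485 - 26370)/(33800 - 35202) = 8115/(-1402) = 8115*(-1/1402) = -8115/1402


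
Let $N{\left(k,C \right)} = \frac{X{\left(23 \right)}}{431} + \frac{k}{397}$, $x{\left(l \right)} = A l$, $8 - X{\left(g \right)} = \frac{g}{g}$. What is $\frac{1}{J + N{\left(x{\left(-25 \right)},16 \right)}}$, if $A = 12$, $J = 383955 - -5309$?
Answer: $\frac{171107}{66605668727} \approx 2.569 \cdot 10^{-6}$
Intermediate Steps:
$J = 389264$ ($J = 383955 + 5309 = 389264$)
$X{\left(g \right)} = 7$ ($X{\left(g \right)} = 8 - \frac{g}{g} = 8 - 1 = 7$)
$x{\left(l \right)} = 12 l$
$N{\left(k,C \right)} = \frac{7}{431} + \frac{k}{397}$
$\frac{1}{J + N{\left(x{\left(-25 \right)},16 \right)}} = \frac{1}{389264 + \left(\frac{7}{431} + \frac{12 \left(-25\right)}{397}\right)} = \frac{1}{389264 + \left(\frac{7}{431} + \frac{1}{397} \left(-300\right)\right)} = \frac{1}{389264 + \left(\frac{7}{431} - \frac{300}{397}\right)} = \frac{1}{389264 - \frac{126521}{171107}} = \frac{1}{\frac{66605668727}{171107}} = \frac{171107}{66605668727}$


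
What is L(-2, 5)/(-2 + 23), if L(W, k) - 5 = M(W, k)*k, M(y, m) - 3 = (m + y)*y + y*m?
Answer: -20/7 ≈ -2.8571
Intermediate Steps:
M(y, m) = 3 + m*y + y*(m + y) (M(y, m) = 3 + ((m + y)*y + y*m) = 3 + (y*(m + y) + m*y) = 3 + (m*y + y*(m + y)) = 3 + m*y + y*(m + y))
L(W, k) = 5 + k*(3 + W² + 2*W*k) (L(W, k) = 5 + (3 + W² + 2*k*W)*k = 5 + (3 + W² + 2*W*k)*k = 5 + k*(3 + W² + 2*W*k))
L(-2, 5)/(-2 + 23) = (5 + 5*(3 + (-2)² + 2*(-2)*5))/(-2 + 23) = (5 + 5*(3 + 4 - 20))/21 = (5 + 5*(-13))*(1/21) = (5 - 65)*(1/21) = -60*1/21 = -20/7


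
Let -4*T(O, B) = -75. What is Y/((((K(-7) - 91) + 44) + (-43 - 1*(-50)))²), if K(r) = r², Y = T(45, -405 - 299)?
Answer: 25/108 ≈ 0.23148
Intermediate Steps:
T(O, B) = 75/4 (T(O, B) = -¼*(-75) = 75/4)
Y = 75/4 ≈ 18.750
Y/((((K(-7) - 91) + 44) + (-43 - 1*(-50)))²) = 75/(4*(((((-7)² - 91) + 44) + (-43 - 1*(-50)))²)) = 75/(4*((((49 - 91) + 44) + (-43 + 50))²)) = 75/(4*(((-42 + 44) + 7)²)) = 75/(4*((2 + 7)²)) = 75/(4*(9²)) = (75/4)/81 = (75/4)*(1/81) = 25/108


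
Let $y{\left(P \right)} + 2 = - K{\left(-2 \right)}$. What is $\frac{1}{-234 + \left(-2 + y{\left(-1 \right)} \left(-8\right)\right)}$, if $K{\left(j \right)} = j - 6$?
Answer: $- \frac{1}{284} \approx -0.0035211$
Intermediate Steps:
$K{\left(j \right)} = -6 + j$ ($K{\left(j \right)} = j - 6 = -6 + j$)
$y{\left(P \right)} = 6$ ($y{\left(P \right)} = -2 - \left(-6 - 2\right) = -2 - -8 = -2 + 8 = 6$)
$\frac{1}{-234 + \left(-2 + y{\left(-1 \right)} \left(-8\right)\right)} = \frac{1}{-234 + \left(-2 + 6 \left(-8\right)\right)} = \frac{1}{-234 - 50} = \frac{1}{-284} = - \frac{1}{284}$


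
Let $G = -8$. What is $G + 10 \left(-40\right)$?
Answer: $-408$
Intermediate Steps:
$G + 10 \left(-40\right) = -8 + 10 \left(-40\right) = -8 - 400 = -408$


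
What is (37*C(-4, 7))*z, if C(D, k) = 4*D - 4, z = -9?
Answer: 6660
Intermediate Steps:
C(D, k) = -4 + 4*D
(37*C(-4, 7))*z = (37*(-4 + 4*(-4)))*(-9) = (37*(-4 - 16))*(-9) = (37*(-20))*(-9) = -740*(-9) = 6660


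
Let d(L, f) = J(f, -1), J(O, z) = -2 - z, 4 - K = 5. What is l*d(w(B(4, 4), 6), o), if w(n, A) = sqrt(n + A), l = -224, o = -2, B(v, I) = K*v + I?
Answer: 224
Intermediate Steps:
K = -1 (K = 4 - 1*5 = 4 - 5 = -1)
B(v, I) = I - v (B(v, I) = -v + I = I - v)
w(n, A) = sqrt(A + n)
d(L, f) = -1 (d(L, f) = -2 - 1*(-1) = -2 + 1 = -1)
l*d(w(B(4, 4), 6), o) = -224*(-1) = 224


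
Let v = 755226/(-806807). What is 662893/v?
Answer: -534826712651/755226 ≈ -7.0817e+5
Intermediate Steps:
v = -755226/806807 (v = 755226*(-1/806807) = -755226/806807 ≈ -0.93607)
662893/v = 662893/(-755226/806807) = 662893*(-806807/755226) = -534826712651/755226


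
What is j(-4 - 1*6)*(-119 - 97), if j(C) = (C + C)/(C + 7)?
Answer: -1440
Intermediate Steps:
j(C) = 2*C/(7 + C) (j(C) = (2*C)/(7 + C) = 2*C/(7 + C))
j(-4 - 1*6)*(-119 - 97) = (2*(-4 - 1*6)/(7 + (-4 - 1*6)))*(-119 - 97) = (2*(-4 - 6)/(7 + (-4 - 6)))*(-216) = (2*(-10)/(7 - 10))*(-216) = (2*(-10)/(-3))*(-216) = (2*(-10)*(-⅓))*(-216) = (20/3)*(-216) = -1440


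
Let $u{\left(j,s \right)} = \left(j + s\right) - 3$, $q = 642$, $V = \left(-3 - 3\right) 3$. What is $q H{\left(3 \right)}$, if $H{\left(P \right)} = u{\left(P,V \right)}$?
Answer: $-11556$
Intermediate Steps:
$V = -18$ ($V = \left(-6\right) 3 = -18$)
$u{\left(j,s \right)} = -3 + j + s$
$H{\left(P \right)} = -21 + P$ ($H{\left(P \right)} = -3 + P - 18 = -21 + P$)
$q H{\left(3 \right)} = 642 \left(-21 + 3\right) = 642 \left(-18\right) = -11556$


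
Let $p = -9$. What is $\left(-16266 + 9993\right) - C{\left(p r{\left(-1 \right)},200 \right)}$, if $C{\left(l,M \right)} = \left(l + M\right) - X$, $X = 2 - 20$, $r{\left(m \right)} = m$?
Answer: $-6500$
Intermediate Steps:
$X = -18$ ($X = 2 - 20 = -18$)
$C{\left(l,M \right)} = 18 + M + l$ ($C{\left(l,M \right)} = \left(l + M\right) - -18 = \left(M + l\right) + 18 = 18 + M + l$)
$\left(-16266 + 9993\right) - C{\left(p r{\left(-1 \right)},200 \right)} = \left(-16266 + 9993\right) - \left(18 + 200 - -9\right) = -6273 - \left(18 + 200 + 9\right) = -6273 - 227 = -6500$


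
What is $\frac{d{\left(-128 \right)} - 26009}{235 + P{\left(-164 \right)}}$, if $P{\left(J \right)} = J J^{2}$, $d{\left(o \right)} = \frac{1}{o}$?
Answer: $\frac{3329153}{564570752} \approx 0.0058968$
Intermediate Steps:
$P{\left(J \right)} = J^{3}$
$\frac{d{\left(-128 \right)} - 26009}{235 + P{\left(-164 \right)}} = \frac{\frac{1}{-128} - 26009}{235 + \left(-164\right)^{3}} = \frac{- \frac{1}{128} - 26009}{235 - 4410944} = - \frac{3329153}{128 \left(-4410709\right)} = \left(- \frac{3329153}{128}\right) \left(- \frac{1}{4410709}\right) = \frac{3329153}{564570752}$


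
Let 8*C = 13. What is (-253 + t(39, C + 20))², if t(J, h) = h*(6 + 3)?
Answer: 218089/64 ≈ 3407.6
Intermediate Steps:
C = 13/8 (C = (⅛)*13 = 13/8 ≈ 1.6250)
t(J, h) = 9*h (t(J, h) = h*9 = 9*h)
(-253 + t(39, C + 20))² = (-253 + 9*(13/8 + 20))² = (-253 + 9*(173/8))² = (-253 + 1557/8)² = (-467/8)² = 218089/64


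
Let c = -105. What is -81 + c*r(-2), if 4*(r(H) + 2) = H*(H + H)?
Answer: -81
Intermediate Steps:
r(H) = -2 + H²/2 (r(H) = -2 + (H*(H + H))/4 = -2 + (H*(2*H))/4 = -2 + (2*H²)/4 = -2 + H²/2)
-81 + c*r(-2) = -81 - 105*(-2 + (½)*(-2)²) = -81 - 105*(-2 + (½)*4) = -81 - 105*(-2 + 2) = -81 - 105*0 = -81 + 0 = -81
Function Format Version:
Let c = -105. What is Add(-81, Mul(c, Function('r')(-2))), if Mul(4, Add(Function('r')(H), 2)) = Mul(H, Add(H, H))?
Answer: -81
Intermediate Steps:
Function('r')(H) = Add(-2, Mul(Rational(1, 2), Pow(H, 2))) (Function('r')(H) = Add(-2, Mul(Rational(1, 4), Mul(H, Add(H, H)))) = Add(-2, Mul(Rational(1, 4), Mul(H, Mul(2, H)))) = Add(-2, Mul(Rational(1, 4), Mul(2, Pow(H, 2)))) = Add(-2, Mul(Rational(1, 2), Pow(H, 2))))
Add(-81, Mul(c, Function('r')(-2))) = Add(-81, Mul(-105, Add(-2, Mul(Rational(1, 2), Pow(-2, 2))))) = Add(-81, Mul(-105, Add(-2, Mul(Rational(1, 2), 4)))) = Add(-81, Mul(-105, Add(-2, 2))) = Add(-81, Mul(-105, 0)) = Add(-81, 0) = -81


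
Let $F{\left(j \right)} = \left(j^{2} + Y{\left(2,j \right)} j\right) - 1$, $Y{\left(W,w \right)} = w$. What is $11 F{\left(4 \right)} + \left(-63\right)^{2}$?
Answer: $4310$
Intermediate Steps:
$F{\left(j \right)} = -1 + 2 j^{2}$ ($F{\left(j \right)} = \left(j^{2} + j j\right) - 1 = \left(j^{2} + j^{2}\right) - 1 = 2 j^{2} - 1 = -1 + 2 j^{2}$)
$11 F{\left(4 \right)} + \left(-63\right)^{2} = 11 \left(-1 + 2 \cdot 4^{2}\right) + \left(-63\right)^{2} = 11 \left(-1 + 2 \cdot 16\right) + 3969 = 11 \left(-1 + 32\right) + 3969 = 11 \cdot 31 + 3969 = 341 + 3969 = 4310$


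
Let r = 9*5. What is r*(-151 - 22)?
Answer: -7785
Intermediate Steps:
r = 45
r*(-151 - 22) = 45*(-151 - 22) = 45*(-173) = -7785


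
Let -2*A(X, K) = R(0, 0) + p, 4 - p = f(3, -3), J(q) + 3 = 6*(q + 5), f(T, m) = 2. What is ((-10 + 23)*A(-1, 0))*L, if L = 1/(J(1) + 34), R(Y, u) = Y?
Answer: -13/67 ≈ -0.19403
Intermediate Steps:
J(q) = 27 + 6*q (J(q) = -3 + 6*(q + 5) = -3 + 6*(5 + q) = -3 + (30 + 6*q) = 27 + 6*q)
p = 2 (p = 4 - 1*2 = 4 - 2 = 2)
A(X, K) = -1 (A(X, K) = -(0 + 2)/2 = -½*2 = -1)
L = 1/67 (L = 1/((27 + 6*1) + 34) = 1/((27 + 6) + 34) = 1/(33 + 34) = 1/67 ≈ 0.014925)
((-10 + 23)*A(-1, 0))*L = ((-10 + 23)*(-1))*(1/67) = (13*(-1))*(1/67) = -13*1/67 = -13/67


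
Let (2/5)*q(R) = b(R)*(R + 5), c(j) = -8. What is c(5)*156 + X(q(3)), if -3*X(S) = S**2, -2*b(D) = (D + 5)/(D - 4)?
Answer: -10144/3 ≈ -3381.3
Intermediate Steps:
b(D) = -(5 + D)/(2*(-4 + D)) (b(D) = -(D + 5)/(2*(D - 4)) = -(5 + D)/(2*(-4 + D)))
q(R) = 5*(-5 - R)*(5 + R)/(4*(-4 + R)) (q(R) = 5*(((-5 - R)/(2*(-4 + R)))*(R + 5))/2 = 5*(((-5 - R)/(2*(-4 + R)))*(5 + R))/2 = 5*((-5 - R)*(5 + R)/(2*(-4 + R)))/2 = 5*(-5 - R)*(5 + R)/(4*(-4 + R)))
X(S) = -S**2/3
c(5)*156 + X(q(3)) = -8*156 - 25*(5 + 3)**4/(-16 + 4*3)**2/3 = -1248 - 102400/(-16 + 12)**2/3 = -1248 - (-5*64/(-4))**2/3 = -1248 - (-5*(-1/4)*64)**2/3 = -1248 - 1/3*80**2 = -1248 - 1/3*6400 = -1248 - 6400/3 = -10144/3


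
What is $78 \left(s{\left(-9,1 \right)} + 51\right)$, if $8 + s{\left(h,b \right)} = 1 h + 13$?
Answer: $3666$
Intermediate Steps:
$s{\left(h,b \right)} = 5 + h$ ($s{\left(h,b \right)} = -8 + \left(1 h + 13\right) = -8 + \left(h + 13\right) = -8 + \left(13 + h\right) = 5 + h$)
$78 \left(s{\left(-9,1 \right)} + 51\right) = 78 \left(\left(5 - 9\right) + 51\right) = 78 \left(-4 + 51\right) = 78 \cdot 47 = 3666$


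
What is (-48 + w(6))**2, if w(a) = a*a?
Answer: 144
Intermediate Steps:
w(a) = a**2
(-48 + w(6))**2 = (-48 + 6**2)**2 = (-48 + 36)**2 = (-12)**2 = 144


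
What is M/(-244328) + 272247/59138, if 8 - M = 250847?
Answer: 40675840899/7224534632 ≈ 5.6302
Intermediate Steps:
M = -250839 (M = 8 - 1*250847 = 8 - 250847 = -250839)
M/(-244328) + 272247/59138 = -250839/(-244328) + 272247/59138 = -250839*(-1/244328) + 272247*(1/59138) = 250839/244328 + 272247/59138 = 40675840899/7224534632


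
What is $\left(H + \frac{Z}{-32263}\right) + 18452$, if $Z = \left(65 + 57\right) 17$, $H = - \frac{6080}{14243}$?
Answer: $\frac{8478872565846}{459521909} \approx 18452.0$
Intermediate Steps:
$H = - \frac{6080}{14243}$ ($H = \left(-6080\right) \frac{1}{14243} = - \frac{6080}{14243} \approx -0.42688$)
$Z = 2074$ ($Z = 122 \cdot 17 = 2074$)
$\left(H + \frac{Z}{-32263}\right) + 18452 = \left(- \frac{6080}{14243} + \frac{2074}{-32263}\right) + 18452 = \left(- \frac{6080}{14243} + 2074 \left(- \frac{1}{32263}\right)\right) + 18452 = \left(- \frac{6080}{14243} - \frac{2074}{32263}\right) + 18452 = - \frac{225699022}{459521909} + 18452 = \frac{8478872565846}{459521909}$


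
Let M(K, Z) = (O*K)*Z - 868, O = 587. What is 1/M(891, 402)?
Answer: 1/210251966 ≈ 4.7562e-9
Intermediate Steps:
M(K, Z) = -868 + 587*K*Z (M(K, Z) = (587*K)*Z - 868 = 587*K*Z - 868 = -868 + 587*K*Z)
1/M(891, 402) = 1/(-868 + 587*891*402) = 1/(-868 + 210252834) = 1/210251966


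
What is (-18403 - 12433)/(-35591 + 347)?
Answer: 7709/8811 ≈ 0.87493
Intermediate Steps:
(-18403 - 12433)/(-35591 + 347) = -30836/(-35244) = -30836*(-1/35244) = 7709/8811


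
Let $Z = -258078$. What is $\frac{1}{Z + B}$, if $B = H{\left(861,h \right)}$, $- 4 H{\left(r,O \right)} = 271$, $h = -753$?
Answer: $- \frac{4}{1032583} \approx -3.8738 \cdot 10^{-6}$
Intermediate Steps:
$H{\left(r,O \right)} = - \frac{271}{4}$ ($H{\left(r,O \right)} = \left(- \frac{1}{4}\right) 271 = - \frac{271}{4}$)
$B = - \frac{271}{4} \approx -67.75$
$\frac{1}{Z + B} = \frac{1}{-258078 - \frac{271}{4}} = \frac{1}{- \frac{1032583}{4}} = - \frac{4}{1032583}$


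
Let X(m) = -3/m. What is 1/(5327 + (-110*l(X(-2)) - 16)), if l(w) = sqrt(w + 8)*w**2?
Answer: 42488/220998293 + 990*sqrt(38)/220998293 ≈ 0.00021987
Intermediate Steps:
l(w) = w**2*sqrt(8 + w) (l(w) = sqrt(8 + w)*w**2 = w**2*sqrt(8 + w))
1/(5327 + (-110*l(X(-2)) - 16)) = 1/(5327 + (-110*(-3/(-2))**2*sqrt(8 - 3/(-2)) - 16)) = 1/(5327 + (-110*(-3*(-1/2))**2*sqrt(8 - 3*(-1/2)) - 16)) = 1/(5327 + (-110*(3/2)**2*sqrt(8 + 3/2) - 16)) = 1/(5327 + (-495*sqrt(19/2)/2 - 16)) = 1/(5327 + (-495*sqrt(38)/2/2 - 16)) = 1/(5327 + (-495*sqrt(38)/4 - 16)) = 1/(5327 + (-16 - 495*sqrt(38)/4)) = 1/(5311 - 495*sqrt(38)/4)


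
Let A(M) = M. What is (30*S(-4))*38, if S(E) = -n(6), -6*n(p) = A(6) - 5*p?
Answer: -4560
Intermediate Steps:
n(p) = -1 + 5*p/6 (n(p) = -(6 - 5*p)/6 = -1 + 5*p/6)
S(E) = -4 (S(E) = -(-1 + (⅚)*6) = -(-1 + 5) = -1*4 = -4)
(30*S(-4))*38 = (30*(-4))*38 = -120*38 = -4560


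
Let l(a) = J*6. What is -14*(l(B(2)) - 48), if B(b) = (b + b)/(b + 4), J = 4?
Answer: 336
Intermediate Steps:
B(b) = 2*b/(4 + b) (B(b) = (2*b)/(4 + b) = 2*b/(4 + b))
l(a) = 24 (l(a) = 4*6 = 24)
-14*(l(B(2)) - 48) = -14*(24 - 48) = -14*(-24) = 336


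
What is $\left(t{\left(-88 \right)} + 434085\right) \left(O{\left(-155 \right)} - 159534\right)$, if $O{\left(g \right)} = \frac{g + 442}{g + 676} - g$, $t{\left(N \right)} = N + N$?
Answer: $- \frac{36030142356348}{521} \approx -6.9156 \cdot 10^{10}$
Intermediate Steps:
$t{\left(N \right)} = 2 N$
$O{\left(g \right)} = - g + \frac{442 + g}{676 + g}$ ($O{\left(g \right)} = \frac{442 + g}{676 + g} - g = - g + \frac{442 + g}{676 + g}$)
$\left(t{\left(-88 \right)} + 434085\right) \left(O{\left(-155 \right)} - 159534\right) = \left(2 \left(-88\right) + 434085\right) \left(\frac{442 - \left(-155\right)^{2} - -104625}{676 - 155} - 159534\right) = \left(-176 + 434085\right) \left(\frac{442 - 24025 + 104625}{521} - 159534\right) = 433909 \left(\frac{442 - 24025 + 104625}{521} - 159534\right) = 433909 \left(\frac{1}{521} \cdot 81042 - 159534\right) = 433909 \left(\frac{81042}{521} - 159534\right) = 433909 \left(- \frac{83036172}{521}\right) = - \frac{36030142356348}{521}$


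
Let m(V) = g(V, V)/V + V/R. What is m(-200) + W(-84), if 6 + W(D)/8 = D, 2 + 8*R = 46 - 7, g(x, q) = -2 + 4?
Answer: -2824037/3700 ≈ -763.25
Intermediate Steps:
g(x, q) = 2
R = 37/8 (R = -¼ + (46 - 7)/8 = -¼ + (⅛)*39 = -¼ + 39/8 = 37/8 ≈ 4.6250)
m(V) = 2/V + 8*V/37 (m(V) = 2/V + V/(37/8) = 2/V + V*(8/37) = 2/V + 8*V/37)
W(D) = -48 + 8*D
m(-200) + W(-84) = (2/(-200) + (8/37)*(-200)) + (-48 + 8*(-84)) = (2*(-1/200) - 1600/37) + (-48 - 672) = (-1/100 - 1600/37) - 720 = -160037/3700 - 720 = -2824037/3700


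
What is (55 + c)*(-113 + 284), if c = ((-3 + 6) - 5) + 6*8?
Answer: 17271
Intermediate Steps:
c = 46 (c = (3 - 5) + 48 = -2 + 48 = 46)
(55 + c)*(-113 + 284) = (55 + 46)*(-113 + 284) = 101*171 = 17271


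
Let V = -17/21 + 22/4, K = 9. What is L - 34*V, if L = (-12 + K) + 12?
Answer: -3160/21 ≈ -150.48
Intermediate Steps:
L = 9 (L = (-12 + 9) + 12 = -3 + 12 = 9)
V = 197/42 (V = -17*1/21 + 22*(1/4) = -17/21 + 11/2 = 197/42 ≈ 4.6905)
L - 34*V = 9 - 34*197/42 = 9 - 3349/21 = -3160/21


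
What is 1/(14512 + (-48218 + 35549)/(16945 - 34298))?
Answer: 17353/251839405 ≈ 6.8905e-5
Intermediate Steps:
1/(14512 + (-48218 + 35549)/(16945 - 34298)) = 1/(14512 - 12669/(-17353)) = 1/(14512 - 12669*(-1/17353)) = 1/(14512 + 12669/17353) = 1/(251839405/17353) = 17353/251839405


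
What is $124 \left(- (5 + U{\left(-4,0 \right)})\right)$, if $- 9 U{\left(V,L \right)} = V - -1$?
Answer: $- \frac{1984}{3} \approx -661.33$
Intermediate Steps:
$U{\left(V,L \right)} = - \frac{1}{9} - \frac{V}{9}$ ($U{\left(V,L \right)} = - \frac{V - -1}{9} = - \frac{V + 1}{9} = - \frac{1 + V}{9} = - \frac{1}{9} - \frac{V}{9}$)
$124 \left(- (5 + U{\left(-4,0 \right)})\right) = 124 \left(- (5 - - \frac{1}{3})\right) = 124 \left(- (5 + \left(- \frac{1}{9} + \frac{4}{9}\right))\right) = 124 \left(- (5 + \frac{1}{3})\right) = 124 \left(\left(-1\right) \frac{16}{3}\right) = 124 \left(- \frac{16}{3}\right) = - \frac{1984}{3}$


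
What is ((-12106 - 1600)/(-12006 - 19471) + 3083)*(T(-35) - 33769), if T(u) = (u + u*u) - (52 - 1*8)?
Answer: -3166300200031/31477 ≈ -1.0059e+8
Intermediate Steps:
T(u) = -44 + u + u² (T(u) = (u + u²) - (52 - 8) = (u + u²) - 1*44 = (u + u²) - 44 = -44 + u + u²)
((-12106 - 1600)/(-12006 - 19471) + 3083)*(T(-35) - 33769) = ((-12106 - 1600)/(-12006 - 19471) + 3083)*((-44 - 35 + (-35)²) - 33769) = (-13706/(-31477) + 3083)*((-44 - 35 + 1225) - 33769) = (-13706*(-1/31477) + 3083)*(1146 - 33769) = (13706/31477 + 3083)*(-32623) = (97057297/31477)*(-32623) = -3166300200031/31477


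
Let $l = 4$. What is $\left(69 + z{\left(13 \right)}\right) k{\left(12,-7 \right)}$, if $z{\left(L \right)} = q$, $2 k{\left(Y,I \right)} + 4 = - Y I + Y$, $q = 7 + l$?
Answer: $3680$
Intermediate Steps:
$q = 11$ ($q = 7 + 4 = 11$)
$k{\left(Y,I \right)} = -2 + \frac{Y}{2} - \frac{I Y}{2}$ ($k{\left(Y,I \right)} = -2 + \frac{- Y I + Y}{2} = -2 + \frac{- I Y + Y}{2} = -2 + \frac{Y - I Y}{2} = -2 - \left(- \frac{Y}{2} + \frac{I Y}{2}\right) = -2 + \frac{Y}{2} - \frac{I Y}{2}$)
$z{\left(L \right)} = 11$
$\left(69 + z{\left(13 \right)}\right) k{\left(12,-7 \right)} = \left(69 + 11\right) \left(-2 + \frac{1}{2} \cdot 12 - \left(- \frac{7}{2}\right) 12\right) = 80 \left(-2 + 6 + 42\right) = 80 \cdot 46 = 3680$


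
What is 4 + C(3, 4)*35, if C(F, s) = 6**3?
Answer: 7564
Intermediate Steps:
C(F, s) = 216
4 + C(3, 4)*35 = 4 + 216*35 = 4 + 7560 = 7564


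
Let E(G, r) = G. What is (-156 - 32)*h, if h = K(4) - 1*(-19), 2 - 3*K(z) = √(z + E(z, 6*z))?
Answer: -11092/3 + 376*√2/3 ≈ -3520.1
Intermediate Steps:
K(z) = ⅔ - √2*√z/3 (K(z) = ⅔ - √(z + z)/3 = ⅔ - √2*√z/3)
h = 59/3 - 2*√2/3 (h = (⅔ - √2*√4/3) - 1*(-19) = (⅔ - ⅓*√2*2) + 19 = (⅔ - 2*√2/3) + 19 = 59/3 - 2*√2/3 ≈ 18.724)
(-156 - 32)*h = (-156 - 32)*(59/3 - 2*√2/3) = -188*(59/3 - 2*√2/3) = -11092/3 + 376*√2/3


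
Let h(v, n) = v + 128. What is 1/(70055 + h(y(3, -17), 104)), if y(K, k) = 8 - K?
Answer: 1/70188 ≈ 1.4247e-5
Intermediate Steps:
h(v, n) = 128 + v
1/(70055 + h(y(3, -17), 104)) = 1/(70055 + (128 + (8 - 1*3))) = 1/(70055 + (128 + (8 - 3))) = 1/(70055 + (128 + 5)) = 1/(70055 + 133) = 1/70188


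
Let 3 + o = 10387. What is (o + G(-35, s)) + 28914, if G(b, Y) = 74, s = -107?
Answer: 39372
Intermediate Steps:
o = 10384 (o = -3 + 10387 = 10384)
(o + G(-35, s)) + 28914 = (10384 + 74) + 28914 = 10458 + 28914 = 39372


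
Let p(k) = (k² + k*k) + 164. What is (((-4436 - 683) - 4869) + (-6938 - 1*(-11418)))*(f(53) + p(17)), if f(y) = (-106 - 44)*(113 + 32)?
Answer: 115712064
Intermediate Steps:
f(y) = -21750 (f(y) = -150*145 = -21750)
p(k) = 164 + 2*k² (p(k) = (k² + k²) + 164 = 2*k² + 164 = 164 + 2*k²)
(((-4436 - 683) - 4869) + (-6938 - 1*(-11418)))*(f(53) + p(17)) = (((-4436 - 683) - 4869) + (-6938 - 1*(-11418)))*(-21750 + (164 + 2*17²)) = ((-5119 - 4869) + (-6938 + 11418))*(-21750 + (164 + 2*289)) = (-9988 + 4480)*(-21750 + (164 + 578)) = -5508*(-21750 + 742) = -5508*(-21008) = 115712064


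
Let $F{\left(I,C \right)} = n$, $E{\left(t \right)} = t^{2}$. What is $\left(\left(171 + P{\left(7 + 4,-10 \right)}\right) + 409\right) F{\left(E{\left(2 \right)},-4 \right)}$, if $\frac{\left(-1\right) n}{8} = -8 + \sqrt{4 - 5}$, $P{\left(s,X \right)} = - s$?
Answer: $36416 - 4552 i \approx 36416.0 - 4552.0 i$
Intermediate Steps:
$n = 64 - 8 i$ ($n = - 8 \left(-8 + \sqrt{4 - 5}\right) = - 8 \left(-8 + \sqrt{-1}\right) = - 8 \left(-8 + i\right) = 64 - 8 i \approx 64.0 - 8.0 i$)
$F{\left(I,C \right)} = 64 - 8 i$
$\left(\left(171 + P{\left(7 + 4,-10 \right)}\right) + 409\right) F{\left(E{\left(2 \right)},-4 \right)} = \left(\left(171 - \left(7 + 4\right)\right) + 409\right) \left(64 - 8 i\right) = \left(\left(171 - 11\right) + 409\right) \left(64 - 8 i\right) = \left(160 + 409\right) \left(64 - 8 i\right) = 569 \left(64 - 8 i\right) = 36416 - 4552 i$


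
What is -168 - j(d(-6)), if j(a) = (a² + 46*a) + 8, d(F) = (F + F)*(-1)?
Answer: -872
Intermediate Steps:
d(F) = -2*F (d(F) = (2*F)*(-1) = -2*F)
j(a) = 8 + a² + 46*a
-168 - j(d(-6)) = -168 - (8 + (-2*(-6))² + 46*(-2*(-6))) = -168 - (8 + 12² + 46*12) = -168 - (8 + 144 + 552) = -168 - 1*704 = -168 - 704 = -872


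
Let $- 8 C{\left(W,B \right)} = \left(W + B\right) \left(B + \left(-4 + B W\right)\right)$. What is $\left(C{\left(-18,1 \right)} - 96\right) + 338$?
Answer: $\frac{1579}{8} \approx 197.38$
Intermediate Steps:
$C{\left(W,B \right)} = - \frac{\left(B + W\right) \left(-4 + B + B W\right)}{8}$ ($C{\left(W,B \right)} = - \frac{\left(W + B\right) \left(B + \left(-4 + B W\right)\right)}{8} = - \frac{\left(B + W\right) \left(-4 + B + B W\right)}{8}$)
$\left(C{\left(-18,1 \right)} - 96\right) + 338 = \left(\left(\frac{1}{2} \cdot 1 + \frac{1}{2} \left(-18\right) - \frac{1^{2}}{8} - \frac{1}{8} \left(-18\right) - \frac{\left(-18\right)^{2}}{8} - - \frac{9 \cdot 1^{2}}{4}\right) - 96\right) + 338 = \left(\left(\frac{1}{2} - 9 - \frac{1}{8} + \frac{9}{4} - \frac{1}{8} \cdot 324 - \left(- \frac{9}{4}\right) 1\right) - 96\right) + 338 = \left(\left(\frac{1}{2} - 9 - \frac{1}{8} + \frac{9}{4} - \frac{81}{2} + \frac{9}{4}\right) - 96\right) + 338 = \left(- \frac{357}{8} - 96\right) + 338 = - \frac{1125}{8} + 338 = \frac{1579}{8}$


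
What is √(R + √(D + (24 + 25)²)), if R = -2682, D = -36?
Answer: √(-2682 + √2365) ≈ 51.316*I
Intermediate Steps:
√(R + √(D + (24 + 25)²)) = √(-2682 + √(-36 + (24 + 25)²)) = √(-2682 + √(-36 + 49²)) = √(-2682 + √(-36 + 2401)) = √(-2682 + √2365)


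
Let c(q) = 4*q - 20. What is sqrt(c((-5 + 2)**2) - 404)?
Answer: 2*I*sqrt(97) ≈ 19.698*I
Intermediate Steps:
c(q) = -20 + 4*q
sqrt(c((-5 + 2)**2) - 404) = sqrt((-20 + 4*(-5 + 2)**2) - 404) = sqrt((-20 + 4*(-3)**2) - 404) = sqrt((-20 + 4*9) - 404) = sqrt((-20 + 36) - 404) = sqrt(16 - 404) = sqrt(-388) = 2*I*sqrt(97)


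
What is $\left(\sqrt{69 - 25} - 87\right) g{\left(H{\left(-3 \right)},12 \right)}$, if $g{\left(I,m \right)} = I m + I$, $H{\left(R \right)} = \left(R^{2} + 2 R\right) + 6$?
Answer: $-10179 + 234 \sqrt{11} \approx -9402.9$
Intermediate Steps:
$H{\left(R \right)} = 6 + R^{2} + 2 R$
$g{\left(I,m \right)} = I + I m$
$\left(\sqrt{69 - 25} - 87\right) g{\left(H{\left(-3 \right)},12 \right)} = \left(\sqrt{69 - 25} - 87\right) \left(6 + \left(-3\right)^{2} + 2 \left(-3\right)\right) \left(1 + 12\right) = \left(\sqrt{44} - 87\right) \left(6 + 9 - 6\right) 13 = \left(2 \sqrt{11} - 87\right) 9 \cdot 13 = \left(-87 + 2 \sqrt{11}\right) 117 = -10179 + 234 \sqrt{11}$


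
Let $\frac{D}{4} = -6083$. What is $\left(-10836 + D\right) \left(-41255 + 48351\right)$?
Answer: $-249552128$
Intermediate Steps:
$D = -24332$ ($D = 4 \left(-6083\right) = -24332$)
$\left(-10836 + D\right) \left(-41255 + 48351\right) = \left(-10836 - 24332\right) \left(-41255 + 48351\right) = \left(-35168\right) 7096 = -249552128$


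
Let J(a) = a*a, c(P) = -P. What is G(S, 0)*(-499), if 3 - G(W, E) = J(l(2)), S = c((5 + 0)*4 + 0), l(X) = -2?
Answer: 499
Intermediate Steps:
S = -20 (S = -((5 + 0)*4 + 0) = -(5*4 + 0) = -(20 + 0) = -1*20 = -20)
J(a) = a²
G(W, E) = -1 (G(W, E) = 3 - 1*(-2)² = 3 - 1*4 = 3 - 4 = -1)
G(S, 0)*(-499) = -1*(-499) = 499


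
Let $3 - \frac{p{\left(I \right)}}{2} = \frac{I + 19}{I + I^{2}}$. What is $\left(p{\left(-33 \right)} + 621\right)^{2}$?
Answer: $\frac{27401836225}{69696} \approx 3.9316 \cdot 10^{5}$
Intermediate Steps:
$p{\left(I \right)} = 6 - \frac{2 \left(19 + I\right)}{I + I^{2}}$ ($p{\left(I \right)} = 6 - 2 \frac{I + 19}{I + I^{2}} = 6 - 2 \frac{19 + I}{I + I^{2}} = 6 - \frac{2 \left(19 + I\right)}{I + I^{2}}$)
$\left(p{\left(-33 \right)} + 621\right)^{2} = \left(\frac{2 \left(-19 + 2 \left(-33\right) + 3 \left(-33\right)^{2}\right)}{\left(-33\right) \left(1 - 33\right)} + 621\right)^{2} = \left(2 \left(- \frac{1}{33}\right) \frac{1}{-32} \left(-19 - 66 + 3 \cdot 1089\right) + 621\right)^{2} = \left(2 \left(- \frac{1}{33}\right) \left(- \frac{1}{32}\right) \left(-19 - 66 + 3267\right) + 621\right)^{2} = \left(2 \left(- \frac{1}{33}\right) \left(- \frac{1}{32}\right) 3182 + 621\right)^{2} = \left(\frac{1591}{264} + 621\right)^{2} = \left(\frac{165535}{264}\right)^{2} = \frac{27401836225}{69696}$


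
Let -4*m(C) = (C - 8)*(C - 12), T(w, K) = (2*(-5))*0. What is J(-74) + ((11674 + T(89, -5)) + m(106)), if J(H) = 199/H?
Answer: 693255/74 ≈ 9368.3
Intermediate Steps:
T(w, K) = 0 (T(w, K) = -10*0 = 0)
m(C) = -(-12 + C)*(-8 + C)/4 (m(C) = -(C - 8)*(C - 12)/4 = -(-8 + C)*(-12 + C)/4 = -(-12 + C)*(-8 + C)/4)
J(-74) + ((11674 + T(89, -5)) + m(106)) = 199/(-74) + ((11674 + 0) + (-24 + 5*106 - 1/4*106**2)) = 199*(-1/74) + (11674 + (-24 + 530 - 1/4*11236)) = -199/74 + (11674 + (-24 + 530 - 2809)) = -199/74 + (11674 - 2303) = -199/74 + 9371 = 693255/74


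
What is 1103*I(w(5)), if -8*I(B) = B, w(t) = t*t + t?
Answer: -16545/4 ≈ -4136.3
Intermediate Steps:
w(t) = t + t**2 (w(t) = t**2 + t = t + t**2)
I(B) = -B/8
1103*I(w(5)) = 1103*(-5*(1 + 5)/8) = 1103*(-5*6/8) = 1103*(-1/8*30) = 1103*(-15/4) = -16545/4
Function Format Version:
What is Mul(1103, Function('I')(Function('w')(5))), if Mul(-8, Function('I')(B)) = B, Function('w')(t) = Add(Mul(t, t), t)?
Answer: Rational(-16545, 4) ≈ -4136.3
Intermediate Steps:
Function('w')(t) = Add(t, Pow(t, 2)) (Function('w')(t) = Add(Pow(t, 2), t) = Add(t, Pow(t, 2)))
Function('I')(B) = Mul(Rational(-1, 8), B)
Mul(1103, Function('I')(Function('w')(5))) = Mul(1103, Mul(Rational(-1, 8), Mul(5, Add(1, 5)))) = Mul(1103, Mul(Rational(-1, 8), Mul(5, 6))) = Mul(1103, Mul(Rational(-1, 8), 30)) = Mul(1103, Rational(-15, 4)) = Rational(-16545, 4)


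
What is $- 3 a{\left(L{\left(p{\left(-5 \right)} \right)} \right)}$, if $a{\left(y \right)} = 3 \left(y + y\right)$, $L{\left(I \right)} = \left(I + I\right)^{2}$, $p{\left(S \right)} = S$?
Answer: $-1800$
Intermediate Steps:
$L{\left(I \right)} = 4 I^{2}$ ($L{\left(I \right)} = \left(2 I\right)^{2} = 4 I^{2}$)
$a{\left(y \right)} = 6 y$ ($a{\left(y \right)} = 3 \cdot 2 y = 6 y$)
$- 3 a{\left(L{\left(p{\left(-5 \right)} \right)} \right)} = - 3 \cdot 6 \cdot 4 \left(-5\right)^{2} = - 3 \cdot 6 \cdot 4 \cdot 25 = - 3 \cdot 6 \cdot 100 = \left(-3\right) 600 = -1800$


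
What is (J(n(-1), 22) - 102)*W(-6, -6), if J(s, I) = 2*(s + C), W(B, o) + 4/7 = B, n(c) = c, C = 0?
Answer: 4784/7 ≈ 683.43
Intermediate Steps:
W(B, o) = -4/7 + B
J(s, I) = 2*s (J(s, I) = 2*(s + 0) = 2*s)
(J(n(-1), 22) - 102)*W(-6, -6) = (2*(-1) - 102)*(-4/7 - 6) = (-2 - 102)*(-46/7) = -104*(-46/7) = 4784/7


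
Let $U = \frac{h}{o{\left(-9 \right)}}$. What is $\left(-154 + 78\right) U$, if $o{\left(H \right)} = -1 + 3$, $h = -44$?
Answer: $1672$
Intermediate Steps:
$o{\left(H \right)} = 2$
$U = -22$ ($U = - \frac{44}{2} = \left(-44\right) \frac{1}{2} = -22$)
$\left(-154 + 78\right) U = \left(-154 + 78\right) \left(-22\right) = \left(-76\right) \left(-22\right) = 1672$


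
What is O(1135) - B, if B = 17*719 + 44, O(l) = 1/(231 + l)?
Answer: -16756721/1366 ≈ -12267.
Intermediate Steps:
B = 12267 (B = 12223 + 44 = 12267)
O(1135) - B = 1/(231 + 1135) - 1*12267 = 1/1366 - 12267 = -16756721/1366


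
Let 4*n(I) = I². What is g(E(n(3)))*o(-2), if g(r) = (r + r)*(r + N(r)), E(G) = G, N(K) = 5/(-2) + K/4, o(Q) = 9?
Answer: 405/32 ≈ 12.656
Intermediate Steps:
n(I) = I²/4
N(K) = -5/2 + K/4 (N(K) = 5*(-½) + K*(¼) = -5/2 + K/4)
g(r) = 2*r*(-5/2 + 5*r/4) (g(r) = (r + r)*(r + (-5/2 + r/4)) = (2*r)*(-5/2 + 5*r/4) = 2*r*(-5/2 + 5*r/4))
g(E(n(3)))*o(-2) = (5*((¼)*3²)*(-2 + (¼)*3²)/2)*9 = (5*((¼)*9)*(-2 + (¼)*9)/2)*9 = ((5/2)*(9/4)*(-2 + 9/4))*9 = ((5/2)*(9/4)*(¼))*9 = (45/32)*9 = 405/32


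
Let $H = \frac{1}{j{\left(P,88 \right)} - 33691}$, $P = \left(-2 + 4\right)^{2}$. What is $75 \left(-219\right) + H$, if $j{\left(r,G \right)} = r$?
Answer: $- \frac{553308976}{33687} \approx -16425.0$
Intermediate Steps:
$P = 4$ ($P = 2^{2} = 4$)
$H = - \frac{1}{33687}$ ($H = \frac{1}{4 - 33691} = \frac{1}{-33687} = - \frac{1}{33687} \approx -2.9685 \cdot 10^{-5}$)
$75 \left(-219\right) + H = 75 \left(-219\right) - \frac{1}{33687} = -16425 - \frac{1}{33687} = - \frac{553308976}{33687}$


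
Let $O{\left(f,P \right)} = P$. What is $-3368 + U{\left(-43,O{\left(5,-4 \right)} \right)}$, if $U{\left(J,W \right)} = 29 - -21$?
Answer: $-3318$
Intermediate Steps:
$U{\left(J,W \right)} = 50$ ($U{\left(J,W \right)} = 29 + 21 = 50$)
$-3368 + U{\left(-43,O{\left(5,-4 \right)} \right)} = -3368 + 50 = -3318$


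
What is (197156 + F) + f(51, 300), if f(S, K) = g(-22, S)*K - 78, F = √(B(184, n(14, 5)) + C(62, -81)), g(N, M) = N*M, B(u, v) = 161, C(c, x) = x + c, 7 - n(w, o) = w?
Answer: -139522 + √142 ≈ -1.3951e+5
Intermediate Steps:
n(w, o) = 7 - w
C(c, x) = c + x
g(N, M) = M*N
F = √142 (F = √(161 + (62 - 81)) = √(161 - 19) = √142 ≈ 11.916)
f(S, K) = -78 - 22*K*S (f(S, K) = (S*(-22))*K - 78 = (-22*S)*K - 78 = -22*K*S - 78 = -78 - 22*K*S)
(197156 + F) + f(51, 300) = (197156 + √142) + (-78 - 22*300*51) = (197156 + √142) + (-78 - 336600) = (197156 + √142) - 336678 = -139522 + √142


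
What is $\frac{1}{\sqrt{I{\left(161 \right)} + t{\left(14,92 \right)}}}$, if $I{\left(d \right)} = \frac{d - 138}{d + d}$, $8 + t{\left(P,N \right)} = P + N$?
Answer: $\frac{\sqrt{19222}}{1373} \approx 0.10098$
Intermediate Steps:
$t{\left(P,N \right)} = -8 + N + P$ ($t{\left(P,N \right)} = -8 + \left(P + N\right) = -8 + \left(N + P\right) = -8 + N + P$)
$I{\left(d \right)} = \frac{-138 + d}{2 d}$
$\frac{1}{\sqrt{I{\left(161 \right)} + t{\left(14,92 \right)}}} = \frac{1}{\sqrt{\frac{-138 + 161}{2 \cdot 161} + \left(-8 + 92 + 14\right)}} = \frac{1}{\sqrt{\frac{1}{2} \cdot \frac{1}{161} \cdot 23 + 98}} = \frac{1}{\sqrt{\frac{1}{14} + 98}} = \frac{1}{\sqrt{\frac{1373}{14}}} = \frac{1}{\frac{1}{14} \sqrt{19222}} = \frac{\sqrt{19222}}{1373}$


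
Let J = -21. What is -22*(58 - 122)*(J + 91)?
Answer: 98560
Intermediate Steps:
-22*(58 - 122)*(J + 91) = -22*(58 - 122)*(-21 + 91) = -(-1408)*70 = -22*(-4480) = 98560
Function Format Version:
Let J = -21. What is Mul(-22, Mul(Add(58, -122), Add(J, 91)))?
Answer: 98560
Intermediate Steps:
Mul(-22, Mul(Add(58, -122), Add(J, 91))) = Mul(-22, Mul(Add(58, -122), Add(-21, 91))) = Mul(-22, Mul(-64, 70)) = Mul(-22, -4480) = 98560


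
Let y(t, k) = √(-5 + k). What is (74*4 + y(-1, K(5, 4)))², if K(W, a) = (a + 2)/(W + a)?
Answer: (888 + I*√39)²/9 ≈ 87612.0 + 1232.3*I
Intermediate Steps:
K(W, a) = (2 + a)/(W + a)
(74*4 + y(-1, K(5, 4)))² = (74*4 + √(-5 + (2 + 4)/(5 + 4)))² = (296 + √(-5 + 6/9))² = (296 + √(-5 + (⅑)*6))² = (296 + √(-5 + ⅔))² = (296 + √(-13/3))² = (296 + I*√39/3)²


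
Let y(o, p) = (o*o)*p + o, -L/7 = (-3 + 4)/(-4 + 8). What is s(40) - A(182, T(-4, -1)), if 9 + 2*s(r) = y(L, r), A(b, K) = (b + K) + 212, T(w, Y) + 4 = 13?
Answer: -2777/8 ≈ -347.13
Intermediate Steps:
T(w, Y) = 9 (T(w, Y) = -4 + 13 = 9)
A(b, K) = 212 + K + b (A(b, K) = (K + b) + 212 = 212 + K + b)
L = -7/4 (L = -7*(-3 + 4)/(-4 + 8) = -7/4 ≈ -1.7500)
y(o, p) = o + p*o² (y(o, p) = o²*p + o = p*o² + o = o + p*o²)
s(r) = -43/8 + 49*r/32 (s(r) = -9/2 + (-7*(1 - 7*r/4)/4)/2 = -9/2 + (-7/4 + 49*r/16)/2 = -9/2 + (-7/8 + 49*r/32) = -43/8 + 49*r/32)
s(40) - A(182, T(-4, -1)) = (-43/8 + (49/32)*40) - (212 + 9 + 182) = (-43/8 + 245/4) - 1*403 = 447/8 - 403 = -2777/8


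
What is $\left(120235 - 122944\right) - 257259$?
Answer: $-259968$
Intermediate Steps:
$\left(120235 - 122944\right) - 257259 = -2709 - 257259 = -259968$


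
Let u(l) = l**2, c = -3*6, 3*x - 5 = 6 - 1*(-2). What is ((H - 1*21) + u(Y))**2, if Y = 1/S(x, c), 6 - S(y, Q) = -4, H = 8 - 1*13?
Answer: 6754801/10000 ≈ 675.48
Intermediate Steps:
x = 13/3 (x = 5/3 + (6 - 1*(-2))/3 = 5/3 + (6 + 2)/3 = 5/3 + (1/3)*8 = 5/3 + 8/3 = 13/3 ≈ 4.3333)
c = -18
H = -5 (H = 8 - 13 = -5)
S(y, Q) = 10 (S(y, Q) = 6 - 1*(-4) = 6 + 4 = 10)
Y = 1/10 ≈ 0.10000
((H - 1*21) + u(Y))**2 = ((-5 - 1*21) + (1/10)**2)**2 = ((-5 - 21) + 1/100)**2 = (-26 + 1/100)**2 = (-2599/100)**2 = 6754801/10000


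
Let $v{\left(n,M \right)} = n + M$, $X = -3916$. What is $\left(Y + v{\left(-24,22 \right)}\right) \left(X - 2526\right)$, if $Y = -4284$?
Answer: $27610412$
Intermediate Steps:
$v{\left(n,M \right)} = M + n$
$\left(Y + v{\left(-24,22 \right)}\right) \left(X - 2526\right) = \left(-4284 + \left(22 - 24\right)\right) \left(-3916 - 2526\right) = \left(-4284 - 2\right) \left(-6442\right) = \left(-4286\right) \left(-6442\right) = 27610412$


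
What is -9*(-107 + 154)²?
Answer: -19881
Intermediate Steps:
-9*(-107 + 154)² = -9*47² = -9*2209 = -19881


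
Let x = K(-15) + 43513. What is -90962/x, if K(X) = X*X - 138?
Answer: -45481/21800 ≈ -2.0863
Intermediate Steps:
K(X) = -138 + X² (K(X) = X² - 138 = -138 + X²)
x = 43600 (x = (-138 + (-15)²) + 43513 = (-138 + 225) + 43513 = 87 + 43513 = 43600)
-90962/x = -90962/43600 = -90962*1/43600 = -45481/21800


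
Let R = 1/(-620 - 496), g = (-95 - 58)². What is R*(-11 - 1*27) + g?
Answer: 13062241/558 ≈ 23409.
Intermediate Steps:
g = 23409 (g = (-153)² = 23409)
R = -1/1116 (R = 1/(-1116) = -1/1116 ≈ -0.00089606)
R*(-11 - 1*27) + g = -(-11 - 1*27)/1116 + 23409 = -(-11 - 27)/1116 + 23409 = -1/1116*(-38) + 23409 = 19/558 + 23409 = 13062241/558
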